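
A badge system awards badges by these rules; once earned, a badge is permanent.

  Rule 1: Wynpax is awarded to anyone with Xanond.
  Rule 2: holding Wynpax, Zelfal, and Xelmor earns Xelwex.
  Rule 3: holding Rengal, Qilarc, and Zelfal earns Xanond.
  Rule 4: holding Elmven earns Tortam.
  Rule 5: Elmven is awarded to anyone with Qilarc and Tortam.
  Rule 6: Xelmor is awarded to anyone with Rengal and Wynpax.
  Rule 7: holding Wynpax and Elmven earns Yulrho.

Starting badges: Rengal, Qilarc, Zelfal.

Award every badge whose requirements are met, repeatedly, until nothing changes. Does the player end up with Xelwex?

With Rengal, Qilarc, and Zelfal, Xanond is earned (Rule 3).
With Xanond, Wynpax is earned (Rule 1).
With Rengal and Wynpax, Xelmor is earned (Rule 6).
With Wynpax, Zelfal, and Xelmor, Xelwex is earned (Rule 2).

Yes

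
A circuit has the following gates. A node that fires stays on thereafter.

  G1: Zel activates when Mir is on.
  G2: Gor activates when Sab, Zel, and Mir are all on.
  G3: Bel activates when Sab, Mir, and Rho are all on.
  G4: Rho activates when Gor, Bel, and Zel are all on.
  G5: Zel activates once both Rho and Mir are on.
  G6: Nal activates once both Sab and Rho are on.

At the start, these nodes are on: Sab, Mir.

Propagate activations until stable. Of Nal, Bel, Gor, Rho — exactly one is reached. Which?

Gor

G1: Mir on → Zel on.
G2: Sab, Zel, and Mir on → Gor on.
Bel would need Sab, Mir, and Rho (G3), but Rho never turns on. Rho would need Gor, Bel, and Zel (G4), but Bel never turns on. Nal would need Sab and Rho (G6), but Rho never turns on.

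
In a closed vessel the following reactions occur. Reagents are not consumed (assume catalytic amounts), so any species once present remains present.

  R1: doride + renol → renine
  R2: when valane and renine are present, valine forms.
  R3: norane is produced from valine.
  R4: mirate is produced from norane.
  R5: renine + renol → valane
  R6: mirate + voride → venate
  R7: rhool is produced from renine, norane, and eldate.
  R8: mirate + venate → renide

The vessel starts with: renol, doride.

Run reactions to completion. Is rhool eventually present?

No

rhool would need renine, norane, and eldate (R7), but eldate never forms.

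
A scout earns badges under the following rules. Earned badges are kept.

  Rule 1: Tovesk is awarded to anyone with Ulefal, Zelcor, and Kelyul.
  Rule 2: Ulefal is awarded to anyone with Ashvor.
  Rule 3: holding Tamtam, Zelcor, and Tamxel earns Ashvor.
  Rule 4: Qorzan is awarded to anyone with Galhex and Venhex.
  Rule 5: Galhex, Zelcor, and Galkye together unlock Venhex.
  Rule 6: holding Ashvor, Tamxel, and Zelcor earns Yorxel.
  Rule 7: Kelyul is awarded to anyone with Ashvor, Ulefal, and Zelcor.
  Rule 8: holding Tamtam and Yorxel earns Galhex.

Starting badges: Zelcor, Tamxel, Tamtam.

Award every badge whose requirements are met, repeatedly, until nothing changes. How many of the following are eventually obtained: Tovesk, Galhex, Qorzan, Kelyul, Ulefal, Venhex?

4

With Tamtam, Zelcor, and Tamxel, Ashvor is earned (Rule 3).
With Ashvor, Ulefal is earned (Rule 2).
With Ashvor, Tamxel, and Zelcor, Yorxel is earned (Rule 6).
With Tamtam and Yorxel, Galhex is earned (Rule 8).
With Ashvor, Ulefal, and Zelcor, Kelyul is earned (Rule 7).
With Ulefal, Zelcor, and Kelyul, Tovesk is earned (Rule 1).
Tovesk: reached.
Galhex: reached.
Qorzan would need Galhex and Venhex (Rule 4), but Venhex is never earned.
Kelyul: reached.
Ulefal: reached.
Venhex would need Galhex, Zelcor, and Galkye (Rule 5), but Galkye is never earned.
Reached: Tovesk, Galhex, Kelyul, and Ulefal — 4 of the 6.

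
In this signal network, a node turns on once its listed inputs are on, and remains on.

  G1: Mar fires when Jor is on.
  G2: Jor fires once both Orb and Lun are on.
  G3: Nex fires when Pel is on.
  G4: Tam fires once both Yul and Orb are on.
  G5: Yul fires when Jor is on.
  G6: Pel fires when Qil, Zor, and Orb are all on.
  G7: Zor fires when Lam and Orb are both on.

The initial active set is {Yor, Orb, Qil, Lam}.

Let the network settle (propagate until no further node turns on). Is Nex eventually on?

Yes

Lam and Orb are on, so Zor fires (G7).
G6: Qil, Zor, and Orb on → Pel on.
Pel is on, so Nex fires (G3).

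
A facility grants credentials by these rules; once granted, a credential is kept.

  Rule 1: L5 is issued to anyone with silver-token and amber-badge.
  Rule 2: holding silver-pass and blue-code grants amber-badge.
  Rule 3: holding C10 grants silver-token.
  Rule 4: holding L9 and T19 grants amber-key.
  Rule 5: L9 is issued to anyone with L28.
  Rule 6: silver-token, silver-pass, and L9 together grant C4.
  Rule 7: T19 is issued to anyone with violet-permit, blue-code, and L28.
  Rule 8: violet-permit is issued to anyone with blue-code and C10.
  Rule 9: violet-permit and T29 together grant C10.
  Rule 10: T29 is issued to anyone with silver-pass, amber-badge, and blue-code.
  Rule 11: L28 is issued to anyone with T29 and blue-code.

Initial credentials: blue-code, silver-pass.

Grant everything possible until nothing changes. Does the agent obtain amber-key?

amber-key would need L9 and T19 (Rule 4), but T19 is never granted.

No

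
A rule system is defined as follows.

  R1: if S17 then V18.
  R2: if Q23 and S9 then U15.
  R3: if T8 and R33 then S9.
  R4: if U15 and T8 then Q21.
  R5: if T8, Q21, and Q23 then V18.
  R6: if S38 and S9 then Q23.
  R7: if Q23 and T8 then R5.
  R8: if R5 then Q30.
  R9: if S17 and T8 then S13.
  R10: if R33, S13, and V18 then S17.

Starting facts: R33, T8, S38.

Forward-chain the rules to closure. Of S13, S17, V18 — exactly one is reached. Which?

T8 and R33 hold, so S9 follows (R3).
S38 and S9 hold, so Q23 follows (R6).
From Q23 and S9, R2 gives U15.
From U15 and T8, R4 gives Q21.
T8, Q21, and Q23 hold, so V18 follows (R5).
S17 would need R33, S13, and V18 (R10), but S13 is never established. S13 would need S17 and T8 (R9), but S17 is never established.

V18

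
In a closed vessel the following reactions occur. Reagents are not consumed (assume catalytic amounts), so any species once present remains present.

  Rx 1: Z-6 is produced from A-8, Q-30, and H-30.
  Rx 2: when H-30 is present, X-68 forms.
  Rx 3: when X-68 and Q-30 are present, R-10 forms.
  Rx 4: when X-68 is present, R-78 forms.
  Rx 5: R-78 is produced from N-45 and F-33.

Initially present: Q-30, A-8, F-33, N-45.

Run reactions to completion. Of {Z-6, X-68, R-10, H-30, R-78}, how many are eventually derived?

1

N-45 and F-33 present → R-78 forms (Rx 5).
Z-6 would need A-8, Q-30, and H-30 (Rx 1), but H-30 never forms.
X-68 would need H-30 (Rx 2), but H-30 never forms.
R-10 would need X-68 and Q-30 (Rx 3), but X-68 never forms.
No rule produces H-30, and it is not given.
R-78: reached.
Reached: R-78 — 1 of the 5.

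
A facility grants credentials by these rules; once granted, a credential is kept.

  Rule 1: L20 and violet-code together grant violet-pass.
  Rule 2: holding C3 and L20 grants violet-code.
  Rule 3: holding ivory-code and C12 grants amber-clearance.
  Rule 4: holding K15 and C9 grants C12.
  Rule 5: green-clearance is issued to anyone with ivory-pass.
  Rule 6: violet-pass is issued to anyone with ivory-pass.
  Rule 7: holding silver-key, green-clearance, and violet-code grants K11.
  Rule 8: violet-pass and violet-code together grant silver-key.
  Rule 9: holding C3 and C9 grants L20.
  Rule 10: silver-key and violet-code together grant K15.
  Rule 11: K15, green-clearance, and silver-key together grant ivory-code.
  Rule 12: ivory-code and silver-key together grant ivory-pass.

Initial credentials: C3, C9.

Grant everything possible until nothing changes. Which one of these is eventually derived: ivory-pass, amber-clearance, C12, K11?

Holding C3 and C9 grants L20 (Rule 9).
Holding C3 and L20 grants violet-code (Rule 2).
Holding L20 and violet-code grants violet-pass (Rule 1).
Holding violet-pass and violet-code grants silver-key (Rule 8).
Holding silver-key and violet-code grants K15 (Rule 10).
Holding K15 and C9 grants C12 (Rule 4).
amber-clearance would need ivory-code and C12 (Rule 3), but ivory-code is never granted. K11 would need silver-key, green-clearance, and violet-code (Rule 7), but green-clearance is never granted. ivory-pass would need ivory-code and silver-key (Rule 12), but ivory-code is never granted.

C12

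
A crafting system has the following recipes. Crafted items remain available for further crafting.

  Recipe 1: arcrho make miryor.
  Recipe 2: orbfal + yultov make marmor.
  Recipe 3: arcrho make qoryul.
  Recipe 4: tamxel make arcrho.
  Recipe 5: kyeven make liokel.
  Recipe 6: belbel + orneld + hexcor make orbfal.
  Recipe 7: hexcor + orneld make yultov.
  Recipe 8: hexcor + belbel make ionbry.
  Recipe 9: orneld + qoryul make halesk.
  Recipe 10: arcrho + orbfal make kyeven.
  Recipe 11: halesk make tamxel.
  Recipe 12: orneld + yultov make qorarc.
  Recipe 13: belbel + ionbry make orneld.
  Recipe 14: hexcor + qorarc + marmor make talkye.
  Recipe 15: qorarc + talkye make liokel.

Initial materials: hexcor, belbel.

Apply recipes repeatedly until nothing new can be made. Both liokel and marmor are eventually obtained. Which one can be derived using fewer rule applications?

marmor: hexcor + belbel → ionbry (Recipe 8). Using Recipe 13, belbel and ionbry make orneld. hexcor + orneld → yultov (Recipe 7). Using Recipe 6, belbel, orneld, and hexcor make orbfal. Using Recipe 2, orbfal and yultov make marmor. [5 rule applications]
liokel: Using Recipe 8, hexcor and belbel make ionbry. belbel + ionbry → orneld (Recipe 13). Using Recipe 7, hexcor and orneld make yultov. Using Recipe 6, belbel, orneld, and hexcor make orbfal. Using Recipe 12, orneld and yultov make qorarc. Using Recipe 2, orbfal and yultov make marmor. Using Recipe 14, hexcor, qorarc, and marmor make talkye. Using Recipe 15, qorarc and talkye make liokel. [8 rule applications]
marmor needs fewer.

marmor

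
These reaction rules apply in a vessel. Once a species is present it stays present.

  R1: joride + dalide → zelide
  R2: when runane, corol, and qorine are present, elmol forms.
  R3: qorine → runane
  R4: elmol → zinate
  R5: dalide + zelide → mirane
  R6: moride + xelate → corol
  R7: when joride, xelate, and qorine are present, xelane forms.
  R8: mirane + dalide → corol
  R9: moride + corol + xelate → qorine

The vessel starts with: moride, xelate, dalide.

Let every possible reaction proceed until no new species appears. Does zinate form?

Yes

moride and xelate present → corol forms (R6).
moride, corol, and xelate present → qorine forms (R9).
qorine present → runane forms (R3).
runane, corol, and qorine present → elmol forms (R2).
elmol present → zinate forms (R4).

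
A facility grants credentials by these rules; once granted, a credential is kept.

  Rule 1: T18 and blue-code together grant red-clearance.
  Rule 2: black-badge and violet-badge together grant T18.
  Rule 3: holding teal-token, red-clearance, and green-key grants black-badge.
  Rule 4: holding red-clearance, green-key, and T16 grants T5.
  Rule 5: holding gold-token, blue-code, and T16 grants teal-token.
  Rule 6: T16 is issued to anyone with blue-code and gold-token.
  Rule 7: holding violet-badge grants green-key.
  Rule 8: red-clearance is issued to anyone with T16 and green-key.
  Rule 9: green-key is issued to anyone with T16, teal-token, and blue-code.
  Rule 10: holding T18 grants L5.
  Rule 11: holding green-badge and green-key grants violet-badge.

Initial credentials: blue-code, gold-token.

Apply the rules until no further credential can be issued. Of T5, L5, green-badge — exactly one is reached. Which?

T5

Holding blue-code and gold-token grants T16 (Rule 6).
Holding gold-token, blue-code, and T16 grants teal-token (Rule 5).
Holding T16, teal-token, and blue-code grants green-key (Rule 9).
Holding T16 and green-key grants red-clearance (Rule 8).
Holding red-clearance, green-key, and T16 grants T5 (Rule 4).
No rule produces green-badge, and it is not given. L5 would need T18 (Rule 10), but T18 is never granted.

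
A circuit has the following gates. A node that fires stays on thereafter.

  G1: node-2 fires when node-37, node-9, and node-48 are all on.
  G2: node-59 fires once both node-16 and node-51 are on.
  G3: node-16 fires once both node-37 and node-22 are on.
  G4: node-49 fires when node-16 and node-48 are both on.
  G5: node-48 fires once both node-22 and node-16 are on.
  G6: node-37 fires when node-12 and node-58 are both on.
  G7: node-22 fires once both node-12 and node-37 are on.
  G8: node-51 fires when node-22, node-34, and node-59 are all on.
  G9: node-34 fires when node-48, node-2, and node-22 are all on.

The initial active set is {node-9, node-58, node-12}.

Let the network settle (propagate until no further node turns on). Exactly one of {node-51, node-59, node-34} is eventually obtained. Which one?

node-34

G6: node-12 and node-58 on → node-37 on.
G7: node-12 and node-37 on → node-22 on.
G3: node-37 and node-22 on → node-16 on.
G5: node-22 and node-16 on → node-48 on.
G1: node-37, node-9, and node-48 on → node-2 on.
G9: node-48, node-2, and node-22 on → node-34 on.
node-51 would need node-22, node-34, and node-59 (G8), but node-59 never turns on. node-59 would need node-16 and node-51 (G2), but node-51 never turns on.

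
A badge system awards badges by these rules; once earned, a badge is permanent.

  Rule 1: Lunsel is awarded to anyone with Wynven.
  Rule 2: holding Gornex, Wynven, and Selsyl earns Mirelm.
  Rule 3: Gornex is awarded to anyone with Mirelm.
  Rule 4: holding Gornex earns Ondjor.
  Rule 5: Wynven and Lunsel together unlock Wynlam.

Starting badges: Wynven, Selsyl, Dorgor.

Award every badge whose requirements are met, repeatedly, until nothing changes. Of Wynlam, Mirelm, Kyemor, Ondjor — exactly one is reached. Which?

Wynlam

With Wynven, Lunsel is earned (Rule 1).
With Wynven and Lunsel, Wynlam is earned (Rule 5).
Ondjor would need Gornex (Rule 4), but Gornex is never earned. No rule produces Kyemor, and it is not given. Mirelm would need Gornex, Wynven, and Selsyl (Rule 2), but Gornex is never earned.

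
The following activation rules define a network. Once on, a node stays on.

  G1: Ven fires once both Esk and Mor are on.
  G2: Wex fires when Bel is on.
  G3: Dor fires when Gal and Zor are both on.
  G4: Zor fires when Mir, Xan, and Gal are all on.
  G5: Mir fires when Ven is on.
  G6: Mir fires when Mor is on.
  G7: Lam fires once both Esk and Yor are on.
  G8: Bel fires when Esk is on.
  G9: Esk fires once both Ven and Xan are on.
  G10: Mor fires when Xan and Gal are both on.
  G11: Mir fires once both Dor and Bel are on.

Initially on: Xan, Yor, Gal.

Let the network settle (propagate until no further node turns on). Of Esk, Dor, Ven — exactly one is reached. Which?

Dor

Xan and Gal are on, so Mor fires (G10).
G6: Mor on → Mir on.
Mir, Xan, and Gal are on, so Zor fires (G4).
G3: Gal and Zor on → Dor on.
Ven would need Esk and Mor (G1), but Esk never turns on. Esk would need Ven and Xan (G9), but Ven never turns on.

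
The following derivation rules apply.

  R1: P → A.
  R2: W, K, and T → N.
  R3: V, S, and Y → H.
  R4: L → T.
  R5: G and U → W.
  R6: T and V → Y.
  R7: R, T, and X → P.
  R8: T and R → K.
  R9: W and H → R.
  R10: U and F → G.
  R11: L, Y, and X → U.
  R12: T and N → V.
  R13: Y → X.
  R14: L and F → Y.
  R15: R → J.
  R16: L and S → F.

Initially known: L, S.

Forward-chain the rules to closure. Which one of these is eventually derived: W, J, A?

W

From L and S, R16 gives F.
L and F hold, so Y follows (R14).
From Y, R13 gives X.
From L, Y, and X, R11 gives U.
U and F hold, so G follows (R10).
From G and U, R5 gives W.
J would need R (R15), but R is never established. A would need P (R1), but P is never established.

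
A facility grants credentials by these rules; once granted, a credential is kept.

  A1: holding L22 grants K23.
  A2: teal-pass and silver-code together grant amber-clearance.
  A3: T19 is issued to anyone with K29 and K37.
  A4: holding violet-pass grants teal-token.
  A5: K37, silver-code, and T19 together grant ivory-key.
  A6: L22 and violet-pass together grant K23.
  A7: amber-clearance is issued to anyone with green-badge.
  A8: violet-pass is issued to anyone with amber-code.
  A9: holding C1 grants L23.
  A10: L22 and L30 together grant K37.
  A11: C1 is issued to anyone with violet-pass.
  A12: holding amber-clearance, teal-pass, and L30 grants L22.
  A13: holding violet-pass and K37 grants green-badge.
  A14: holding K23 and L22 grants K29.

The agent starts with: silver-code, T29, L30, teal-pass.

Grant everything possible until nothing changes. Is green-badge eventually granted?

No

green-badge would need violet-pass and K37 (A13), but violet-pass is never granted.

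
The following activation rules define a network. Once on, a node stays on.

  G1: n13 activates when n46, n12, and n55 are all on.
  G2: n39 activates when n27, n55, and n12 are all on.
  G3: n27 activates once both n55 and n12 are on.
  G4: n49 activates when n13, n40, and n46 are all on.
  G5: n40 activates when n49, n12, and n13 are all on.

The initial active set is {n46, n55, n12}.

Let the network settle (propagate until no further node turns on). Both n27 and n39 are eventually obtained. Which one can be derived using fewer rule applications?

n27

n27: n55 and n12 are on, so n27 activates (G3). [1 rule application]
n39: G3: n55 and n12 on → n27 on. n27, n55, and n12 are on, so n39 activates (G2). [2 rule applications]
n27 needs fewer.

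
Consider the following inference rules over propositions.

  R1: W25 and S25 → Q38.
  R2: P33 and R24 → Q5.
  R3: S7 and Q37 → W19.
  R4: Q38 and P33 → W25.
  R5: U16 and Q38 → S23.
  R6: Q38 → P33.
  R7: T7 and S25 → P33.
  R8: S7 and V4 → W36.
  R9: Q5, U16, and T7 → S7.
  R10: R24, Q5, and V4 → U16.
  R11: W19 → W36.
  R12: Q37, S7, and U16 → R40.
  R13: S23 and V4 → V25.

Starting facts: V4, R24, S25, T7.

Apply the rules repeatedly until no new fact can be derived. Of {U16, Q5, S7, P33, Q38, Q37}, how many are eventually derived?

4

From T7 and S25, R7 gives P33.
P33 and R24 hold, so Q5 follows (R2).
R24, Q5, and V4 hold, so U16 follows (R10).
Q5, U16, and T7 hold, so S7 follows (R9).
U16: reached.
Q5: reached.
S7: reached.
P33: reached.
Q38 would need W25 and S25 (R1), but W25 is never established.
No rule produces Q37, and it is not given.
Reached: U16, Q5, S7, and P33 — 4 of the 6.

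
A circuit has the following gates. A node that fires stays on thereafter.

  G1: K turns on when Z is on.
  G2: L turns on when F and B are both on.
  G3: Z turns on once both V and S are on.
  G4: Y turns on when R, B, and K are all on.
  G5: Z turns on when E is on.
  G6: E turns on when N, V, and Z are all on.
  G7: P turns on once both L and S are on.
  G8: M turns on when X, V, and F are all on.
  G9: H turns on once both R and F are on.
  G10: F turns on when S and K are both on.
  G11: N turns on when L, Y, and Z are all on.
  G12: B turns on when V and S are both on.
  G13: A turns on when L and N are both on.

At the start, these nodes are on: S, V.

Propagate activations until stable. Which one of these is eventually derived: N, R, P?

V and S are on, so B turns on (G12).
G3: V and S on → Z on.
G1: Z on → K on.
G10: S and K on → F on.
G2: F and B on → L on.
L and S are on, so P turns on (G7).
N would need L, Y, and Z (G11), but Y never turns on. No rule produces R, and it is not given.

P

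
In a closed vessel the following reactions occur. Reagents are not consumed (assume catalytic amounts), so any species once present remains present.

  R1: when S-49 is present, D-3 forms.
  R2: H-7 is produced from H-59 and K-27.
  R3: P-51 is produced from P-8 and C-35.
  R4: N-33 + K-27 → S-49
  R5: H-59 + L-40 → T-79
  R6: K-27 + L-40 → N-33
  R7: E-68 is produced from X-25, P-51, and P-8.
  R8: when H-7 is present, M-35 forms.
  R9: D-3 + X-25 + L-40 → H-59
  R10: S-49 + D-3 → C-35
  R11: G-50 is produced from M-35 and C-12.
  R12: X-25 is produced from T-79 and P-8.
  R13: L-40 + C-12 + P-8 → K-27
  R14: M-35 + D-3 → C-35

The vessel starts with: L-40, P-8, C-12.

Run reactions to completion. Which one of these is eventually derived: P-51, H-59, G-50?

L-40, C-12, and P-8 present → K-27 forms (R13).
K-27 and L-40 present → N-33 forms (R6).
N-33 and K-27 present → S-49 forms (R4).
S-49 present → D-3 forms (R1).
S-49 and D-3 present → C-35 forms (R10).
P-8 and C-35 present → P-51 forms (R3).
G-50 would need M-35 and C-12 (R11), but M-35 never forms. H-59 would need D-3, X-25, and L-40 (R9), but X-25 never forms.

P-51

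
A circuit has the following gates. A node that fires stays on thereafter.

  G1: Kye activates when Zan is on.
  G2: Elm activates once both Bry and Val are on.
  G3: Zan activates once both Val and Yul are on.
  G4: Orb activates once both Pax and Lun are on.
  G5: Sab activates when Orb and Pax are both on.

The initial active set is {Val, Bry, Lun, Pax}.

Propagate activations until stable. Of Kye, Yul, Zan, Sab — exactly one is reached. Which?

Sab

G4: Pax and Lun on → Orb on.
Orb and Pax are on, so Sab activates (G5).
No rule produces Yul, and it is not given. Kye would need Zan (G1), but Zan never turns on. Zan would need Val and Yul (G3), but Yul never turns on.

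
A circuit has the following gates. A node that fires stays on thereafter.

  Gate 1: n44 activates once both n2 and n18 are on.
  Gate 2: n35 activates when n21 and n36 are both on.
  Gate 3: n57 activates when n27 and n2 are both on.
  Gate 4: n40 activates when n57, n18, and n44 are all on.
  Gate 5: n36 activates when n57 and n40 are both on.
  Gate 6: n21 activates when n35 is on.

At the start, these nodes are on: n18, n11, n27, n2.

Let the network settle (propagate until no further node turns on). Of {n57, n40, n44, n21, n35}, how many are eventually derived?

3

n27 and n2 are on, so n57 activates (Gate 3).
Gate 1: n2 and n18 on → n44 on.
n57, n18, and n44 are on, so n40 activates (Gate 4).
n57: reached.
n40: reached.
n44: reached.
n21 would need n35 (Gate 6), but n35 never turns on.
n35 would need n21 and n36 (Gate 2), but n21 never turns on.
Reached: n57, n40, and n44 — 3 of the 5.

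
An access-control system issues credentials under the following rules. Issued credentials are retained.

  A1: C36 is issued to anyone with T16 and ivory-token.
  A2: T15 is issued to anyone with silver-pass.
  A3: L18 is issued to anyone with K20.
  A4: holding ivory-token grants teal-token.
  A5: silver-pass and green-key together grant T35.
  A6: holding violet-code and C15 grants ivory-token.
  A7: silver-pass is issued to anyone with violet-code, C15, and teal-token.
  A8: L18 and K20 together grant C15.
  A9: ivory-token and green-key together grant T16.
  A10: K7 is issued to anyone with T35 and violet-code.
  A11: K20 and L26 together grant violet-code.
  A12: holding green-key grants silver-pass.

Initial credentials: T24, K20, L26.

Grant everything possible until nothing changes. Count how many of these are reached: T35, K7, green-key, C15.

1

Holding K20 grants L18 (A3).
Holding L18 and K20 grants C15 (A8).
T35 would need silver-pass and green-key (A5), but green-key is never granted.
K7 would need T35 and violet-code (A10), but T35 is never granted.
No rule produces green-key, and it is not given.
C15: reached.
Reached: C15 — 1 of the 4.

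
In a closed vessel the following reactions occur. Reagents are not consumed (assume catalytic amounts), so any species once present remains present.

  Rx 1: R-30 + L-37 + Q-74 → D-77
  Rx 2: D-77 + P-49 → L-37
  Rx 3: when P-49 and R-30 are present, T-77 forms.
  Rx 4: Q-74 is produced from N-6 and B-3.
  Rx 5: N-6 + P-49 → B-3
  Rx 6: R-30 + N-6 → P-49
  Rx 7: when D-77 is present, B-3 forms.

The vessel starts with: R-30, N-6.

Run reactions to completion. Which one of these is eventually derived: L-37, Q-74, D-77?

R-30 and N-6 present → P-49 forms (Rx 6).
N-6 and P-49 present → B-3 forms (Rx 5).
N-6 and B-3 present → Q-74 forms (Rx 4).
D-77 would need R-30, L-37, and Q-74 (Rx 1), but L-37 never forms. L-37 would need D-77 and P-49 (Rx 2), but D-77 never forms.

Q-74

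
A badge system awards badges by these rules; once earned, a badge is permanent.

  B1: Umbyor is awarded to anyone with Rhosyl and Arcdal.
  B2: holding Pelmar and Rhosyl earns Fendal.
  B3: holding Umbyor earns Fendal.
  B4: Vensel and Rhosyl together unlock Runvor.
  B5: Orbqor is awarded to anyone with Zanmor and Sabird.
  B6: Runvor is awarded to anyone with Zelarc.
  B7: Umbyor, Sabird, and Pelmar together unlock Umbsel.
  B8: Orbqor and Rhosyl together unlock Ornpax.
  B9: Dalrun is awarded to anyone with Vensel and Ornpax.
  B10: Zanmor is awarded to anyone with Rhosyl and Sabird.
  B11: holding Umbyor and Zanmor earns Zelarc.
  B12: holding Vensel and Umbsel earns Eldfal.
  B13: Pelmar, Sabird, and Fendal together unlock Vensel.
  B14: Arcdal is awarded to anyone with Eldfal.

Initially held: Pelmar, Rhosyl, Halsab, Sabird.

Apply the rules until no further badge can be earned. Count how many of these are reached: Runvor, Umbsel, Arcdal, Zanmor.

With Rhosyl and Sabird, Zanmor is earned (B10).
With Pelmar and Rhosyl, Fendal is earned (B2).
With Pelmar, Sabird, and Fendal, Vensel is earned (B13).
With Vensel and Rhosyl, Runvor is earned (B4).
Runvor: reached.
Umbsel would need Umbyor, Sabird, and Pelmar (B7), but Umbyor is never earned.
Arcdal would need Eldfal (B14), but Eldfal is never earned.
Zanmor: reached.
Reached: Runvor and Zanmor — 2 of the 4.

2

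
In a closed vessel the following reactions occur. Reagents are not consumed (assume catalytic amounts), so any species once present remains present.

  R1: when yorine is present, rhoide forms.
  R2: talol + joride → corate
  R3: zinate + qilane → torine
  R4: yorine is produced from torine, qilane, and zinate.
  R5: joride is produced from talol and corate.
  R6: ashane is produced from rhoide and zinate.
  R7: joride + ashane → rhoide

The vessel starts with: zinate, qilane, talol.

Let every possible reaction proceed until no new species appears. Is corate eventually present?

No

corate would need talol and joride (R2), but joride never forms.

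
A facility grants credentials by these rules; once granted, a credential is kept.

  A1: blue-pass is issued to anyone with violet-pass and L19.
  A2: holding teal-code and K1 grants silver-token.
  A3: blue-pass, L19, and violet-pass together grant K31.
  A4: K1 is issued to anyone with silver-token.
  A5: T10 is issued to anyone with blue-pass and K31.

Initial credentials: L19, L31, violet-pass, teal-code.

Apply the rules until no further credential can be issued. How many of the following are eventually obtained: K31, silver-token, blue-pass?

Holding violet-pass and L19 grants blue-pass (A1).
Holding blue-pass, L19, and violet-pass grants K31 (A3).
K31: reached.
silver-token would need teal-code and K1 (A2), but K1 is never granted.
blue-pass: reached.
Reached: K31 and blue-pass — 2 of the 3.

2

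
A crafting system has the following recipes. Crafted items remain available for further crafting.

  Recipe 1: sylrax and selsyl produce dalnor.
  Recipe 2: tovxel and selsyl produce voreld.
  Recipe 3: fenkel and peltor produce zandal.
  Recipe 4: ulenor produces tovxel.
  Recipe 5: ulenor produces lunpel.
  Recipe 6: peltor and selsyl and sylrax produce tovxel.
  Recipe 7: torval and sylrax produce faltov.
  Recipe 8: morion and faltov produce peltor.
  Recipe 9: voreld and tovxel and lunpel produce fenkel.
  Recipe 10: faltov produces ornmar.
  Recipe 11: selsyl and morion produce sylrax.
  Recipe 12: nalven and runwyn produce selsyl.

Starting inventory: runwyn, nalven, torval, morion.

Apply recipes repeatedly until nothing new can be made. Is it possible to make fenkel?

fenkel would need voreld, tovxel, and lunpel (Recipe 9), but lunpel is never obtained.

No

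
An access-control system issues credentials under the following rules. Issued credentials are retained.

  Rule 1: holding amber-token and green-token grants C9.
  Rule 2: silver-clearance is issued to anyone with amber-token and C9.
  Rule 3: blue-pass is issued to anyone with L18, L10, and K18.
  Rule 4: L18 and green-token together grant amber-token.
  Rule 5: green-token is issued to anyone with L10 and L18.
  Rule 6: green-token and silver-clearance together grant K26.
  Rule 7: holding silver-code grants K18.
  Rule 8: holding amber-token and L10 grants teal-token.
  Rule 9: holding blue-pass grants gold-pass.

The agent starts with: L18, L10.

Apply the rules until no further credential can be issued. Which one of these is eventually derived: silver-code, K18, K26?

Holding L10 and L18 grants green-token (Rule 5).
Holding L18 and green-token grants amber-token (Rule 4).
Holding amber-token and green-token grants C9 (Rule 1).
Holding amber-token and C9 grants silver-clearance (Rule 2).
Holding green-token and silver-clearance grants K26 (Rule 6).
No rule produces silver-code, and it is not given. K18 would need silver-code (Rule 7), but silver-code is never granted.

K26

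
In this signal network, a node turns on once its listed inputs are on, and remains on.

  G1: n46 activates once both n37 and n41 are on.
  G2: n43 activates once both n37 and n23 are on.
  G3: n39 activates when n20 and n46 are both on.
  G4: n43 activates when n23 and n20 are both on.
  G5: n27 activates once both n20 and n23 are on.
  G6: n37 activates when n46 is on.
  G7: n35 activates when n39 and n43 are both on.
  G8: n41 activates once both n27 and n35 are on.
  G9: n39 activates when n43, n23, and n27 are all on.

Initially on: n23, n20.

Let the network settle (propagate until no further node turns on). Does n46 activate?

n46 would need n37 and n41 (G1), but n37 never turns on.

No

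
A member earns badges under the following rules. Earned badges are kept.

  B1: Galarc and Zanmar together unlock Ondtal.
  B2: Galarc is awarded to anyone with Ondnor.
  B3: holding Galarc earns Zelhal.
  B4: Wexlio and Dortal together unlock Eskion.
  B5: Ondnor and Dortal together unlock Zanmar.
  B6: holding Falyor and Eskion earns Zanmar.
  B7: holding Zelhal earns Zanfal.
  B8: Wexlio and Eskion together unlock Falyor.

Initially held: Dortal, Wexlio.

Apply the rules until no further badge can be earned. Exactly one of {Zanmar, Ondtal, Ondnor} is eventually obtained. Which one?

Zanmar

With Wexlio and Dortal, Eskion is earned (B4).
With Wexlio and Eskion, Falyor is earned (B8).
With Falyor and Eskion, Zanmar is earned (B6).
Ondtal would need Galarc and Zanmar (B1), but Galarc is never earned. No rule produces Ondnor, and it is not given.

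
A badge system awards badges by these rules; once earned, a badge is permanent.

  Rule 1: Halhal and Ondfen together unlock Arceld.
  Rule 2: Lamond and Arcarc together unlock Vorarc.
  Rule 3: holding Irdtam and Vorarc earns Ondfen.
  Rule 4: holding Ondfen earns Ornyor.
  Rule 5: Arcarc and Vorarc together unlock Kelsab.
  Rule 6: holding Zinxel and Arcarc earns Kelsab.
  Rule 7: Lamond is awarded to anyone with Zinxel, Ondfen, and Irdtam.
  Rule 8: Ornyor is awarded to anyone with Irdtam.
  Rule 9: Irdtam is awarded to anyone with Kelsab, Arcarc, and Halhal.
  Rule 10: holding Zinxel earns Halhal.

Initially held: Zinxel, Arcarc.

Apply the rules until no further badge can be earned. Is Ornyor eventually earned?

With Zinxel and Arcarc, Kelsab is earned (Rule 6).
With Zinxel, Halhal is earned (Rule 10).
With Kelsab, Arcarc, and Halhal, Irdtam is earned (Rule 9).
With Irdtam, Ornyor is earned (Rule 8).

Yes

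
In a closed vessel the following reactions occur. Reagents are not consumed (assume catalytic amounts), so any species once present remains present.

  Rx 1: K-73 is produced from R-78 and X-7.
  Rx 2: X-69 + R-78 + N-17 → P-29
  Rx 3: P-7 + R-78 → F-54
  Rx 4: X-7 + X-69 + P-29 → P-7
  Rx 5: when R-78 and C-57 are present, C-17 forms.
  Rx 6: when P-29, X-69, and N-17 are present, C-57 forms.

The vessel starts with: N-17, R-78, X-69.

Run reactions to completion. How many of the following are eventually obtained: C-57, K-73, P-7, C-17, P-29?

X-69, R-78, and N-17 present → P-29 forms (Rx 2).
P-29, X-69, and N-17 present → C-57 forms (Rx 6).
R-78 and C-57 present → C-17 forms (Rx 5).
C-57: reached.
K-73 would need R-78 and X-7 (Rx 1), but X-7 never forms.
P-7 would need X-7, X-69, and P-29 (Rx 4), but X-7 never forms.
C-17: reached.
P-29: reached.
Reached: C-57, C-17, and P-29 — 3 of the 5.

3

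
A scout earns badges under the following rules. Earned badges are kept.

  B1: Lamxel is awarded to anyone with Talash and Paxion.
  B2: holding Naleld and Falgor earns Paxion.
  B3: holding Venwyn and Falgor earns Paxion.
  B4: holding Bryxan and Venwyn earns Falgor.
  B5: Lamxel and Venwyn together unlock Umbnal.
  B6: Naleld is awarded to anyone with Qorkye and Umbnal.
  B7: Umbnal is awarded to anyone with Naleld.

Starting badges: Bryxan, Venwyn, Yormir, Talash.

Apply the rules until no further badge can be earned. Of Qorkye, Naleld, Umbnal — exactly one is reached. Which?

With Bryxan and Venwyn, Falgor is earned (B4).
With Venwyn and Falgor, Paxion is earned (B3).
With Talash and Paxion, Lamxel is earned (B1).
With Lamxel and Venwyn, Umbnal is earned (B5).
No rule produces Qorkye, and it is not given. Naleld would need Qorkye and Umbnal (B6), but Qorkye is never earned.

Umbnal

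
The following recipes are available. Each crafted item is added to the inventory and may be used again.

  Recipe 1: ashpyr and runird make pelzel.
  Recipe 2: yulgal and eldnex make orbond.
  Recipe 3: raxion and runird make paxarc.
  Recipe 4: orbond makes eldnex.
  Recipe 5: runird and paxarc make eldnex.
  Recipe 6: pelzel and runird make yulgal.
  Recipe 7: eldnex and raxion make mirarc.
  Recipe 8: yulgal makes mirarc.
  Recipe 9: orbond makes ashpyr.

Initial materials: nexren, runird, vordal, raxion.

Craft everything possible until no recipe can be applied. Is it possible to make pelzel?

pelzel would need ashpyr and runird (Recipe 1), but ashpyr is never obtained.

No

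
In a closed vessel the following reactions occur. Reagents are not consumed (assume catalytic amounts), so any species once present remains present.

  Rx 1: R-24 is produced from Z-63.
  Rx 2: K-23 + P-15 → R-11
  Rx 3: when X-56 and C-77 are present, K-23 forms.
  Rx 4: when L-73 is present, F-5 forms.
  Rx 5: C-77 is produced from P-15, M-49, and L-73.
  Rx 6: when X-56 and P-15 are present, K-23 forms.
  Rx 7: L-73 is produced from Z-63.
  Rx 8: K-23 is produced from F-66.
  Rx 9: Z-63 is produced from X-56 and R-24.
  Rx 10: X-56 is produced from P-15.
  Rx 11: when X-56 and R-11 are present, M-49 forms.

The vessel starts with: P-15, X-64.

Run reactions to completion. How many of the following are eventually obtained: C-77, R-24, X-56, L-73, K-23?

2

P-15 present → X-56 forms (Rx 10).
X-56 and P-15 present → K-23 forms (Rx 6).
C-77 would need P-15, M-49, and L-73 (Rx 5), but L-73 never forms.
R-24 would need Z-63 (Rx 1), but Z-63 never forms.
X-56: reached.
L-73 would need Z-63 (Rx 7), but Z-63 never forms.
K-23: reached.
Reached: X-56 and K-23 — 2 of the 5.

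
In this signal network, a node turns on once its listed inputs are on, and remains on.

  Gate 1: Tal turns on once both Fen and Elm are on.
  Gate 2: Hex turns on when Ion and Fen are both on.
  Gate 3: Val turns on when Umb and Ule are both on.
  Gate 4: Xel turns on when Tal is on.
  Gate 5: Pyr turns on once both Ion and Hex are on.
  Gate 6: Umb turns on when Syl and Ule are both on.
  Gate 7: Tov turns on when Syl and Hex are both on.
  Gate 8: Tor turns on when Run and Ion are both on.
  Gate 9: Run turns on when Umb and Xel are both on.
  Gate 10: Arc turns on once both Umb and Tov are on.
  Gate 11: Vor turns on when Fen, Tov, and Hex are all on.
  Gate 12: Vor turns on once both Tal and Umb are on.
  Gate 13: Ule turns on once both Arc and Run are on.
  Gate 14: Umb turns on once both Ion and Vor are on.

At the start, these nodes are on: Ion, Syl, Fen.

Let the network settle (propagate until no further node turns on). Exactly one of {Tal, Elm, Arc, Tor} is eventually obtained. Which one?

Arc

Gate 2: Ion and Fen on → Hex on.
Syl and Hex are on, so Tov turns on (Gate 7).
Gate 11: Fen, Tov, and Hex on → Vor on.
Ion and Vor are on, so Umb turns on (Gate 14).
Umb and Tov are on, so Arc turns on (Gate 10).
No rule produces Elm, and it is not given. Tor would need Run and Ion (Gate 8), but Run never turns on. Tal would need Fen and Elm (Gate 1), but Elm never turns on.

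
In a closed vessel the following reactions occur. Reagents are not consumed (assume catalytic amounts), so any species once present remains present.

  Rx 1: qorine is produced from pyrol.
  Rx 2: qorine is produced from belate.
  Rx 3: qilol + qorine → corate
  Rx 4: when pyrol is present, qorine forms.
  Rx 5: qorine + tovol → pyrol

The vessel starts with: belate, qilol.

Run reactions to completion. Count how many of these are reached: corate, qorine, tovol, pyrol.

2

belate present → qorine forms (Rx 2).
qilol and qorine present → corate forms (Rx 3).
corate: reached.
qorine: reached.
No rule produces tovol, and it is not given.
pyrol would need qorine and tovol (Rx 5), but tovol never forms.
Reached: corate and qorine — 2 of the 4.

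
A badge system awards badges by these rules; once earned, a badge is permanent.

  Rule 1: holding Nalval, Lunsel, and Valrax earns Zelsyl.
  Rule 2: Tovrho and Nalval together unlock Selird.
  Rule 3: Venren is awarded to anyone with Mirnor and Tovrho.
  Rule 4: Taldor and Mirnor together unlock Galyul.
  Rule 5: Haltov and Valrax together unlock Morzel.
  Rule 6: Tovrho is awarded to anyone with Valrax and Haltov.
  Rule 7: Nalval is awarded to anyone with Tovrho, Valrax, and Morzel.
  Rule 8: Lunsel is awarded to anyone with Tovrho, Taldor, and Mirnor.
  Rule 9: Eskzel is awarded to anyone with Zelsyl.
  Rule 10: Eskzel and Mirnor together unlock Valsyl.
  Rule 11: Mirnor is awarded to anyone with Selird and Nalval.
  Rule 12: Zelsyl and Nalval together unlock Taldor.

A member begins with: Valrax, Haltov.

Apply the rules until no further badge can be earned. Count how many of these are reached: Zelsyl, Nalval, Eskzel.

1

With Valrax and Haltov, Tovrho is earned (Rule 6).
With Haltov and Valrax, Morzel is earned (Rule 5).
With Tovrho, Valrax, and Morzel, Nalval is earned (Rule 7).
Zelsyl would need Nalval, Lunsel, and Valrax (Rule 1), but Lunsel is never earned.
Nalval: reached.
Eskzel would need Zelsyl (Rule 9), but Zelsyl is never earned.
Reached: Nalval — 1 of the 3.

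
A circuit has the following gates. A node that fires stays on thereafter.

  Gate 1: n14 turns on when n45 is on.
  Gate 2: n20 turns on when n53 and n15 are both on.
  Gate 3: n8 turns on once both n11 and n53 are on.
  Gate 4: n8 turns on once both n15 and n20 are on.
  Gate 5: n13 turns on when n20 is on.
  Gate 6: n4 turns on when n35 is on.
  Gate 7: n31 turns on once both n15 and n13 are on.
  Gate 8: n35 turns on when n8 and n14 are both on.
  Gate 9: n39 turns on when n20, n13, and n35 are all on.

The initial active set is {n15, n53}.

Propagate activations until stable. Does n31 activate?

Yes

Gate 2: n53 and n15 on → n20 on.
Gate 5: n20 on → n13 on.
Gate 7: n15 and n13 on → n31 on.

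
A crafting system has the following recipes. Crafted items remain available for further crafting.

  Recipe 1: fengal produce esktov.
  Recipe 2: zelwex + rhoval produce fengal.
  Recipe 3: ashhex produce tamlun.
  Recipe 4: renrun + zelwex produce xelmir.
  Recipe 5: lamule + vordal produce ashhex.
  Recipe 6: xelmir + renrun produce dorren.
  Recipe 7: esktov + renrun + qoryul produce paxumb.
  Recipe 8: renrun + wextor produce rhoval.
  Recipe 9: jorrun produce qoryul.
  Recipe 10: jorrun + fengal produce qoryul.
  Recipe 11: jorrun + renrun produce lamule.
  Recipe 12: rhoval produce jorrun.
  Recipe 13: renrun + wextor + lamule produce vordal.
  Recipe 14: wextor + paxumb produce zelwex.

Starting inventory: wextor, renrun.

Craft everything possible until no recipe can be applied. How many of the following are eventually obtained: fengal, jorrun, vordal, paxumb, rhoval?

3

renrun + wextor → rhoval (Recipe 8).
rhoval → jorrun (Recipe 12).
Using Recipe 11, jorrun and renrun make lamule.
renrun + wextor + lamule → vordal (Recipe 13).
fengal would need zelwex and rhoval (Recipe 2), but zelwex is never obtained.
jorrun: reached.
vordal: reached.
paxumb would need esktov, renrun, and qoryul (Recipe 7), but esktov is never obtained.
rhoval: reached.
Reached: jorrun, vordal, and rhoval — 3 of the 5.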